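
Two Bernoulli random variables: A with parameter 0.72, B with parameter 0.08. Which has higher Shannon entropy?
A

For binary distributions, entropy is maximized at p=0.5 and decreases as p moves toward 0 or 1.

H(A) = H(0.72) = 0.8555 bits
H(B) = H(0.08) = 0.4022 bits

Distribution A (p=0.72) is closer to uniform (p=0.5), so it has higher entropy.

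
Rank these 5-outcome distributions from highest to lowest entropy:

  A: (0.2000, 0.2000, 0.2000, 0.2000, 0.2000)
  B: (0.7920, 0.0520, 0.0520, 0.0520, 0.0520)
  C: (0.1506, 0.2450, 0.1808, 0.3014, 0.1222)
A > C > B

Key insight: Entropy is maximized by uniform distributions and minimized by concentrated distributions.

- Uniform distributions have maximum entropy log₂(5) = 2.3219 bits
- The more "peaked" or concentrated a distribution, the lower its entropy

Entropies:
  H(A) = 2.3219 bits
  H(B) = 1.1536 bits
  H(C) = 2.2467 bits

Ranking: A > C > B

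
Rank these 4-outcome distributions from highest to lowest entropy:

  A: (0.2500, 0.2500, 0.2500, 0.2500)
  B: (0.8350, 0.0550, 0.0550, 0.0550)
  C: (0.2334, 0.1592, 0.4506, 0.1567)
A > C > B

Key insight: Entropy is maximized by uniform distributions and minimized by concentrated distributions.

- Uniform distributions have maximum entropy log₂(4) = 2.0000 bits
- The more "peaked" or concentrated a distribution, the lower its entropy

Entropies:
  H(A) = 2.0000 bits
  H(B) = 0.9077 bits
  H(C) = 1.8493 bits

Ranking: A > C > B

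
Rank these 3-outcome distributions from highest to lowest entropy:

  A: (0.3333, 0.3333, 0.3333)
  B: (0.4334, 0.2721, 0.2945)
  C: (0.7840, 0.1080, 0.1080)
A > B > C

Key insight: Entropy is maximized by uniform distributions and minimized by concentrated distributions.

- Uniform distributions have maximum entropy log₂(3) = 1.5850 bits
- The more "peaked" or concentrated a distribution, the lower its entropy

Entropies:
  H(A) = 1.5850 bits
  H(B) = 1.5531 bits
  H(C) = 0.9688 bits

Ranking: A > B > C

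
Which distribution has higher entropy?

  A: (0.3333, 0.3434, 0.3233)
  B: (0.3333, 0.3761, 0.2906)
A

Both distributions are close to uniform, making this a harder comparison.

H(A) = 1.5845 bits
H(B) = 1.5770 bits

The distribution closer to uniform has higher entropy.
Answer: A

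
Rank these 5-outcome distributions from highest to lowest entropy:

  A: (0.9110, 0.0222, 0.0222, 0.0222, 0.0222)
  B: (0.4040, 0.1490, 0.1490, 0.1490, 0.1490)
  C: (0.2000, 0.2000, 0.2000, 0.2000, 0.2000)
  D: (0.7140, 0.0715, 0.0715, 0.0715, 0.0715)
C > B > D > A

Key insight: Entropy is maximized by uniform distributions and minimized by concentrated distributions.

Entropies:
  H(A) = 0.6111 bits
  H(B) = 2.1652 bits
  H(C) = 2.3219 bits
  H(D) = 1.4355 bits

Ranking: C > B > D > A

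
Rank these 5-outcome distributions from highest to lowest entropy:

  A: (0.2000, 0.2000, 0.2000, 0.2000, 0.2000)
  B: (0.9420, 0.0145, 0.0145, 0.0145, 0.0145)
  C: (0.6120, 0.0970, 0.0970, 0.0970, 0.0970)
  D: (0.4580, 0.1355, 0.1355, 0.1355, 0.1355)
A > D > C > B

Key insight: Entropy is maximized by uniform distributions and minimized by concentrated distributions.

Entropies:
  H(A) = 2.3219 bits
  H(B) = 0.4355 bits
  H(C) = 1.7395 bits
  H(D) = 2.0789 bits

Ranking: A > D > C > B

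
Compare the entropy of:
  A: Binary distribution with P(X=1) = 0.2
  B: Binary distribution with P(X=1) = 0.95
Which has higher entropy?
A

For binary distributions, entropy is maximized at p=0.5 and decreases as p moves toward 0 or 1.

H(A) = H(0.2) = 0.7219 bits
H(B) = H(0.95) = 0.2864 bits

Distribution A (p=0.2) is closer to uniform (p=0.5), so it has higher entropy.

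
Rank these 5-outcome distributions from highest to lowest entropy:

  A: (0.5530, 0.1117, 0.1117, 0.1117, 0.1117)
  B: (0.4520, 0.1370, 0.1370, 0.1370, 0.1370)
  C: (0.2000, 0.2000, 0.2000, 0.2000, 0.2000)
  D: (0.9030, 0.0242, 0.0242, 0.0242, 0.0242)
C > B > A > D

Key insight: Entropy is maximized by uniform distributions and minimized by concentrated distributions.

Entropies:
  H(A) = 1.8859 bits
  H(B) = 2.0893 bits
  H(C) = 2.3219 bits
  H(D) = 0.6534 bits

Ranking: C > B > A > D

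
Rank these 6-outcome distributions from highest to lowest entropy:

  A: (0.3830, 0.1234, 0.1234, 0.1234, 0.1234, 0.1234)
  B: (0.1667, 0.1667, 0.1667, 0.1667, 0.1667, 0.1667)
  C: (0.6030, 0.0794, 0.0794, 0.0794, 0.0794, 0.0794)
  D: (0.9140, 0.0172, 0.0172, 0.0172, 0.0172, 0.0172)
B > A > C > D

Key insight: Entropy is maximized by uniform distributions and minimized by concentrated distributions.

Entropies:
  H(A) = 2.3928 bits
  H(B) = 2.5850 bits
  H(C) = 1.8910 bits
  H(D) = 0.6227 bits

Ranking: B > A > C > D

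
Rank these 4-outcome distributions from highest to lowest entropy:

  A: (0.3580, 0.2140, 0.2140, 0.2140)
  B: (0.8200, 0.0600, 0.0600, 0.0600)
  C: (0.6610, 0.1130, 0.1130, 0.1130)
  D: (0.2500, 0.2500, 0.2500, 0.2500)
D > A > C > B

Key insight: Entropy is maximized by uniform distributions and minimized by concentrated distributions.

Entropies:
  H(A) = 1.9586 bits
  H(B) = 0.9654 bits
  H(C) = 1.4612 bits
  H(D) = 2.0000 bits

Ranking: D > A > C > B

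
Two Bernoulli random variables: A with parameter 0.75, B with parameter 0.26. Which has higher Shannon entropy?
B

For binary distributions, entropy is maximized at p=0.5 and decreases as p moves toward 0 or 1.

H(A) = H(0.75) = 0.8113 bits
H(B) = H(0.26) = 0.8267 bits

Distribution B (p=0.26) is closer to uniform (p=0.5), so it has higher entropy.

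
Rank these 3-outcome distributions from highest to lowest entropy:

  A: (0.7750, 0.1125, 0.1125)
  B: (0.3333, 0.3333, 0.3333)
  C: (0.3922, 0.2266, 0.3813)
B > C > A

Key insight: Entropy is maximized by uniform distributions and minimized by concentrated distributions.

- Uniform distributions have maximum entropy log₂(3) = 1.5850 bits
- The more "peaked" or concentrated a distribution, the lower its entropy

Entropies:
  H(A) = 0.9942 bits
  H(B) = 1.5850 bits
  H(C) = 1.5453 bits

Ranking: B > C > A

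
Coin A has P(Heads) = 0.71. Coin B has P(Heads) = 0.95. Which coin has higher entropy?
A

For binary distributions, entropy is maximized at p=0.5 and decreases as p moves toward 0 or 1.

H(A) = H(0.71) = 0.8687 bits
H(B) = H(0.95) = 0.2864 bits

Distribution A (p=0.71) is closer to uniform (p=0.5), so it has higher entropy.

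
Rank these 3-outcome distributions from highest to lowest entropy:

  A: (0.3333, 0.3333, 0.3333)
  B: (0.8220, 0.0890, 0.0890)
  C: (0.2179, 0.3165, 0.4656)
A > C > B

Key insight: Entropy is maximized by uniform distributions and minimized by concentrated distributions.

- Uniform distributions have maximum entropy log₂(3) = 1.5850 bits
- The more "peaked" or concentrated a distribution, the lower its entropy

Entropies:
  H(A) = 1.5850 bits
  H(B) = 0.8537 bits
  H(C) = 1.5178 bits

Ranking: A > C > B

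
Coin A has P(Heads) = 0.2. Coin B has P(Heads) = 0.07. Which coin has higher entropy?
A

For binary distributions, entropy is maximized at p=0.5 and decreases as p moves toward 0 or 1.

H(A) = H(0.2) = 0.7219 bits
H(B) = H(0.07) = 0.3659 bits

Distribution A (p=0.2) is closer to uniform (p=0.5), so it has higher entropy.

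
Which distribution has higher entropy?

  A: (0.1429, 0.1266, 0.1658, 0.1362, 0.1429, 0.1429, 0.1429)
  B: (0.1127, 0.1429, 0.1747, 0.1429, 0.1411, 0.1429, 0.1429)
A

Both distributions are close to uniform, making this a harder comparison.

H(A) = 2.8032 bits
H(B) = 2.7976 bits

The distribution closer to uniform has higher entropy.
Answer: A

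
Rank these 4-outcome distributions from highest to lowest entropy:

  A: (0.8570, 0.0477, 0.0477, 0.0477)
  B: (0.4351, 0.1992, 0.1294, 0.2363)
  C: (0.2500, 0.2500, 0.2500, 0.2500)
C > B > A

Key insight: Entropy is maximized by uniform distributions and minimized by concentrated distributions.

- Uniform distributions have maximum entropy log₂(4) = 2.0000 bits
- The more "peaked" or concentrated a distribution, the lower its entropy

Entropies:
  H(A) = 0.8187 bits
  H(B) = 1.8596 bits
  H(C) = 2.0000 bits

Ranking: C > B > A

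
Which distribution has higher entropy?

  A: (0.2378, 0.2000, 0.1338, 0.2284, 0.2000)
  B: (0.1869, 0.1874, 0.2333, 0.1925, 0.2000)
B

Both distributions are close to uniform, making this a harder comparison.

H(A) = 2.2964 bits
H(B) = 2.3167 bits

The distribution closer to uniform has higher entropy.
Answer: B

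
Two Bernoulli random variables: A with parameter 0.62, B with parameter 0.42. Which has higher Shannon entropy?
B

For binary distributions, entropy is maximized at p=0.5 and decreases as p moves toward 0 or 1.

H(A) = H(0.62) = 0.9580 bits
H(B) = H(0.42) = 0.9815 bits

Distribution B (p=0.42) is closer to uniform (p=0.5), so it has higher entropy.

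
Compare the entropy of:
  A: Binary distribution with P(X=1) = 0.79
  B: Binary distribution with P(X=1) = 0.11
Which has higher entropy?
A

For binary distributions, entropy is maximized at p=0.5 and decreases as p moves toward 0 or 1.

H(A) = H(0.79) = 0.7415 bits
H(B) = H(0.11) = 0.4999 bits

Distribution A (p=0.79) is closer to uniform (p=0.5), so it has higher entropy.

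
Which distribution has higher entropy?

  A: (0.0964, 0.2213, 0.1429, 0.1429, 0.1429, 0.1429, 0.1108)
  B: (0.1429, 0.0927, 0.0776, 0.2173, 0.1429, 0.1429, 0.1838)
A

Both distributions are close to uniform, making this a harder comparison.

H(A) = 2.7629 bits
H(B) = 2.7351 bits

The distribution closer to uniform has higher entropy.
Answer: A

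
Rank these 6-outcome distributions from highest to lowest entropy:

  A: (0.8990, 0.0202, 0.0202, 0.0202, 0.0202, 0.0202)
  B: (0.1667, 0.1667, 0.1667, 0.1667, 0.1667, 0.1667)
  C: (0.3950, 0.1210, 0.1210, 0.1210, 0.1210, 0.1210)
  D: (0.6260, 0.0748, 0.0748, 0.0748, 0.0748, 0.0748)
B > C > D > A

Key insight: Entropy is maximized by uniform distributions and minimized by concentrated distributions.

Entropies:
  H(A) = 0.7067 bits
  H(B) = 2.5850 bits
  H(C) = 2.3727 bits
  H(D) = 1.8221 bits

Ranking: B > C > D > A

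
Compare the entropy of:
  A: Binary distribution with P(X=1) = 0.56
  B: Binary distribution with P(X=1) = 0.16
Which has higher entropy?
A

For binary distributions, entropy is maximized at p=0.5 and decreases as p moves toward 0 or 1.

H(A) = H(0.56) = 0.9896 bits
H(B) = H(0.16) = 0.6343 bits

Distribution A (p=0.56) is closer to uniform (p=0.5), so it has higher entropy.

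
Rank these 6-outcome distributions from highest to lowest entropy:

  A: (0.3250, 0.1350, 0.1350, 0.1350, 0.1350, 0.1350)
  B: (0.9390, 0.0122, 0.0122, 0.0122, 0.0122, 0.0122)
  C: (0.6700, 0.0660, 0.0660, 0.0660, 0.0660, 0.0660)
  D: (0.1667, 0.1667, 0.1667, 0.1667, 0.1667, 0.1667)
D > A > C > B

Key insight: Entropy is maximized by uniform distributions and minimized by concentrated distributions.

Entropies:
  H(A) = 2.4770 bits
  H(B) = 0.4730 bits
  H(C) = 1.6812 bits
  H(D) = 2.5850 bits

Ranking: D > A > C > B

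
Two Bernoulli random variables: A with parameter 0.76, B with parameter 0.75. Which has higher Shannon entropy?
B

For binary distributions, entropy is maximized at p=0.5 and decreases as p moves toward 0 or 1.

H(A) = H(0.76) = 0.7950 bits
H(B) = H(0.75) = 0.8113 bits

Distribution B (p=0.75) is closer to uniform (p=0.5), so it has higher entropy.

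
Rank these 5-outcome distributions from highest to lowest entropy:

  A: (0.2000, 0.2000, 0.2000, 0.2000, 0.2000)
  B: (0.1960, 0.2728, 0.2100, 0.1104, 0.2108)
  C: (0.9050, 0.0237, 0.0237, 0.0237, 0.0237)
A > B > C

Key insight: Entropy is maximized by uniform distributions and minimized by concentrated distributions.

- Uniform distributions have maximum entropy log₂(5) = 2.3219 bits
- The more "peaked" or concentrated a distribution, the lower its entropy

Entropies:
  H(A) = 2.3219 bits
  H(B) = 2.2694 bits
  H(C) = 0.6429 bits

Ranking: A > B > C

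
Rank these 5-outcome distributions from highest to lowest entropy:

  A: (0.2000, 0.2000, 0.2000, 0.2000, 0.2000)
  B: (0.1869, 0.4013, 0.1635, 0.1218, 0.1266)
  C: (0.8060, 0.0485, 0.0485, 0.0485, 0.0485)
A > B > C

Key insight: Entropy is maximized by uniform distributions and minimized by concentrated distributions.

- Uniform distributions have maximum entropy log₂(5) = 2.3219 bits
- The more "peaked" or concentrated a distribution, the lower its entropy

Entropies:
  H(A) = 2.3219 bits
  H(B) = 2.1553 bits
  H(C) = 1.0978 bits

Ranking: A > B > C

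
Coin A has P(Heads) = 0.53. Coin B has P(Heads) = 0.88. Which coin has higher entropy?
A

For binary distributions, entropy is maximized at p=0.5 and decreases as p moves toward 0 or 1.

H(A) = H(0.53) = 0.9974 bits
H(B) = H(0.88) = 0.5294 bits

Distribution A (p=0.53) is closer to uniform (p=0.5), so it has higher entropy.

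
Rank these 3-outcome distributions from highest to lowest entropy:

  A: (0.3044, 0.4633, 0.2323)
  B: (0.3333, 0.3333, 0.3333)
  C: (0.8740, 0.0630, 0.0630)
B > A > C

Key insight: Entropy is maximized by uniform distributions and minimized by concentrated distributions.

- Uniform distributions have maximum entropy log₂(3) = 1.5850 bits
- The more "peaked" or concentrated a distribution, the lower its entropy

Entropies:
  H(A) = 1.5258 bits
  H(B) = 1.5850 bits
  H(C) = 0.6724 bits

Ranking: B > A > C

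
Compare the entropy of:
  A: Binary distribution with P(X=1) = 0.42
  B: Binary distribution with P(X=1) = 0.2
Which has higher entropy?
A

For binary distributions, entropy is maximized at p=0.5 and decreases as p moves toward 0 or 1.

H(A) = H(0.42) = 0.9815 bits
H(B) = H(0.2) = 0.7219 bits

Distribution A (p=0.42) is closer to uniform (p=0.5), so it has higher entropy.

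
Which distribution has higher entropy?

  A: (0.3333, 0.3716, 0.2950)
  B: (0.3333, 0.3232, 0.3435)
B

Both distributions are close to uniform, making this a harder comparison.

H(A) = 1.5786 bits
H(B) = 1.5845 bits

The distribution closer to uniform has higher entropy.
Answer: B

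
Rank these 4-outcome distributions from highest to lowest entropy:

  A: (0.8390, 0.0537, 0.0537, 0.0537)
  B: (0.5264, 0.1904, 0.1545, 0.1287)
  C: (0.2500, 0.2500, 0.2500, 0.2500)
C > B > A

Key insight: Entropy is maximized by uniform distributions and minimized by concentrated distributions.

- Uniform distributions have maximum entropy log₂(4) = 2.0000 bits
- The more "peaked" or concentrated a distribution, the lower its entropy

Entropies:
  H(A) = 0.8919 bits
  H(B) = 1.7398 bits
  H(C) = 2.0000 bits

Ranking: C > B > A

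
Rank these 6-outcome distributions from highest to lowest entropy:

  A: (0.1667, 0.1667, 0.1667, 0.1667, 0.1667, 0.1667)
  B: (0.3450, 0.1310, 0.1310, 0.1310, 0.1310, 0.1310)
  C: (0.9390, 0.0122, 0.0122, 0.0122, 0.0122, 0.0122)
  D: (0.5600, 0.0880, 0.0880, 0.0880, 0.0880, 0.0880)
A > B > D > C

Key insight: Entropy is maximized by uniform distributions and minimized by concentrated distributions.

Entropies:
  H(A) = 2.5850 bits
  H(B) = 2.4504 bits
  H(C) = 0.4730 bits
  H(D) = 2.0112 bits

Ranking: A > B > D > C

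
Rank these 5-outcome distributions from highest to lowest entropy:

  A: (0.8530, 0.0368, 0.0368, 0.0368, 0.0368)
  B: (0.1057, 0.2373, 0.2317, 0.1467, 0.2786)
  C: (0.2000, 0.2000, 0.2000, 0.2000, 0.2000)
C > B > A

Key insight: Entropy is maximized by uniform distributions and minimized by concentrated distributions.

- Uniform distributions have maximum entropy log₂(5) = 2.3219 bits
- The more "peaked" or concentrated a distribution, the lower its entropy

Entropies:
  H(A) = 0.8963 bits
  H(B) = 2.2439 bits
  H(C) = 2.3219 bits

Ranking: C > B > A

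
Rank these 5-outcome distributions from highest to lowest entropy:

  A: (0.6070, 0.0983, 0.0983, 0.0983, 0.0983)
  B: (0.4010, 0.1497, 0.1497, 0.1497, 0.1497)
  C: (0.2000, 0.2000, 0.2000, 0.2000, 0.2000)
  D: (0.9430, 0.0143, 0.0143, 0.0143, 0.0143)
C > B > A > D

Key insight: Entropy is maximized by uniform distributions and minimized by concentrated distributions.

Entropies:
  H(A) = 1.7527 bits
  H(B) = 2.1695 bits
  H(C) = 2.3219 bits
  H(D) = 0.4294 bits

Ranking: C > B > A > D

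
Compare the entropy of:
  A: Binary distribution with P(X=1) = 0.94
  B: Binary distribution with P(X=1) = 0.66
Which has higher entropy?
B

For binary distributions, entropy is maximized at p=0.5 and decreases as p moves toward 0 or 1.

H(A) = H(0.94) = 0.3274 bits
H(B) = H(0.66) = 0.9248 bits

Distribution B (p=0.66) is closer to uniform (p=0.5), so it has higher entropy.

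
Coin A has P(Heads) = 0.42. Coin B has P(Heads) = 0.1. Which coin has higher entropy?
A

For binary distributions, entropy is maximized at p=0.5 and decreases as p moves toward 0 or 1.

H(A) = H(0.42) = 0.9815 bits
H(B) = H(0.1) = 0.4690 bits

Distribution A (p=0.42) is closer to uniform (p=0.5), so it has higher entropy.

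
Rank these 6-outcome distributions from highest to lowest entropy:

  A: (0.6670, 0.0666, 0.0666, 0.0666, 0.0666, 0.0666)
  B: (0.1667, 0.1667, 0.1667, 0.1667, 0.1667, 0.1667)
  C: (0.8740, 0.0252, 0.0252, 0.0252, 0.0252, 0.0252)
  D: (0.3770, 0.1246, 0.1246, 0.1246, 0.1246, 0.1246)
B > D > A > C

Key insight: Entropy is maximized by uniform distributions and minimized by concentrated distributions.

Entropies:
  H(A) = 1.6912 bits
  H(B) = 2.5850 bits
  H(C) = 0.8389 bits
  H(D) = 2.4025 bits

Ranking: B > D > A > C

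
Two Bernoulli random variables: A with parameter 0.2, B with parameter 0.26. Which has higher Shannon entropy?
B

For binary distributions, entropy is maximized at p=0.5 and decreases as p moves toward 0 or 1.

H(A) = H(0.2) = 0.7219 bits
H(B) = H(0.26) = 0.8267 bits

Distribution B (p=0.26) is closer to uniform (p=0.5), so it has higher entropy.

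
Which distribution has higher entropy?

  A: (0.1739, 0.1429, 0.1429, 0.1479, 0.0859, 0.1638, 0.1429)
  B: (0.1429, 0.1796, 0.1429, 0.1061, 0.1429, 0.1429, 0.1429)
B

Both distributions are close to uniform, making this a harder comparison.

H(A) = 2.7814 bits
H(B) = 2.7935 bits

The distribution closer to uniform has higher entropy.
Answer: B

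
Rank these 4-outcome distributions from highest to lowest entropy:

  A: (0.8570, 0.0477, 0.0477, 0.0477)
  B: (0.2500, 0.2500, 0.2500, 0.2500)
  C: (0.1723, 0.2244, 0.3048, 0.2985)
B > C > A

Key insight: Entropy is maximized by uniform distributions and minimized by concentrated distributions.

- Uniform distributions have maximum entropy log₂(4) = 2.0000 bits
- The more "peaked" or concentrated a distribution, the lower its entropy

Entropies:
  H(A) = 0.8187 bits
  H(B) = 2.0000 bits
  H(C) = 1.9640 bits

Ranking: B > C > A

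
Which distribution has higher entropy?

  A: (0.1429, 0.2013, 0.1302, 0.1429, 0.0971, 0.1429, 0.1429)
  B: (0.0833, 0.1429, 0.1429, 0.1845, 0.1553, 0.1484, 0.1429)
A

Both distributions are close to uniform, making this a harder comparison.

H(A) = 2.7793 bits
H(B) = 2.7773 bits

The distribution closer to uniform has higher entropy.
Answer: A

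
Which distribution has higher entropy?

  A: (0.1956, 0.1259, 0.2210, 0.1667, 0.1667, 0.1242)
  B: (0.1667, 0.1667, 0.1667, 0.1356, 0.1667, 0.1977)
B

Both distributions are close to uniform, making this a harder comparison.

H(A) = 2.5535 bits
H(B) = 2.5766 bits

The distribution closer to uniform has higher entropy.
Answer: B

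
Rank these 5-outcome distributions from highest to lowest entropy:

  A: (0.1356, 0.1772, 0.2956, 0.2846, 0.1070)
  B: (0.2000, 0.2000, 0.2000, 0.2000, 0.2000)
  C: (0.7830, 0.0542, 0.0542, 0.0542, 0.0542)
B > A > C

Key insight: Entropy is maximized by uniform distributions and minimized by concentrated distributions.

- Uniform distributions have maximum entropy log₂(5) = 2.3219 bits
- The more "peaked" or concentrated a distribution, the lower its entropy

Entropies:
  H(A) = 2.2140 bits
  H(B) = 2.3219 bits
  H(C) = 1.1887 bits

Ranking: B > A > C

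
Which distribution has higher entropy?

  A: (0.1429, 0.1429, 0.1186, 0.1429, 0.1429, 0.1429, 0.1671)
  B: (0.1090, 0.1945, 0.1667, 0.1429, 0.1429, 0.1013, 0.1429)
A

Both distributions are close to uniform, making this a harder comparison.

H(A) = 2.8014 bits
H(B) = 2.7765 bits

The distribution closer to uniform has higher entropy.
Answer: A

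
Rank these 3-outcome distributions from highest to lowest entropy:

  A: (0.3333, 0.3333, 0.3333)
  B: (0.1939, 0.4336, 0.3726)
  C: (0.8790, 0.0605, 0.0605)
A > B > C

Key insight: Entropy is maximized by uniform distributions and minimized by concentrated distributions.

- Uniform distributions have maximum entropy log₂(3) = 1.5850 bits
- The more "peaked" or concentrated a distribution, the lower its entropy

Entropies:
  H(A) = 1.5850 bits
  H(B) = 1.5123 bits
  H(C) = 0.6532 bits

Ranking: A > B > C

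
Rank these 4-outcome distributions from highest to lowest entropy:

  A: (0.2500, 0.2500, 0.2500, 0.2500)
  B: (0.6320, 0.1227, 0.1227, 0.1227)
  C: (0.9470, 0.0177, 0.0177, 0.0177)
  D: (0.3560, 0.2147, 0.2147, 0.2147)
A > D > B > C

Key insight: Entropy is maximized by uniform distributions and minimized by concentrated distributions.

Entropies:
  H(A) = 2.0000 bits
  H(B) = 1.5324 bits
  H(C) = 0.3830 bits
  H(D) = 1.9600 bits

Ranking: A > D > B > C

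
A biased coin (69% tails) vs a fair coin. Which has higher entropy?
Fair coin

The fair coin is uniform (p=0.5), maximizing binary entropy at 1 bit. The biased coin has H(0.69) ≈ 0.893 bits — its outcome is more predictable, so its entropy is lower.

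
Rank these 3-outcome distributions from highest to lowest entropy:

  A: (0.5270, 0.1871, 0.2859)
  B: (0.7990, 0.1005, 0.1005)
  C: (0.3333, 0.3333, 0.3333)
C > A > B

Key insight: Entropy is maximized by uniform distributions and minimized by concentrated distributions.

- Uniform distributions have maximum entropy log₂(3) = 1.5850 bits
- The more "peaked" or concentrated a distribution, the lower its entropy

Entropies:
  H(A) = 1.4559 bits
  H(B) = 0.9249 bits
  H(C) = 1.5850 bits

Ranking: C > A > B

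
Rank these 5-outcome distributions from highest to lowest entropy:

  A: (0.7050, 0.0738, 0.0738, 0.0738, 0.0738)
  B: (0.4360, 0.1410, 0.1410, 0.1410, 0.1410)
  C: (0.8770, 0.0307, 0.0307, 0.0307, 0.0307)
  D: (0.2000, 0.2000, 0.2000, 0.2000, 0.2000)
D > B > A > C

Key insight: Entropy is maximized by uniform distributions and minimized by concentrated distributions.

Entropies:
  H(A) = 1.4651 bits
  H(B) = 2.1161 bits
  H(C) = 0.7839 bits
  H(D) = 2.3219 bits

Ranking: D > B > A > C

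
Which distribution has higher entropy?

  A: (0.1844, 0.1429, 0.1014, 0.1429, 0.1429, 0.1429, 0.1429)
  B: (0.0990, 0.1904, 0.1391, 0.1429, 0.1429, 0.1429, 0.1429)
A

Both distributions are close to uniform, making this a harder comparison.

H(A) = 2.7897 bits
H(B) = 2.7861 bits

The distribution closer to uniform has higher entropy.
Answer: A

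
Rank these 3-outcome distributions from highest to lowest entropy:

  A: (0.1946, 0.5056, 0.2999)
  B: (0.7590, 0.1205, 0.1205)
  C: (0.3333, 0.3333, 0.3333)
C > A > B

Key insight: Entropy is maximized by uniform distributions and minimized by concentrated distributions.

- Uniform distributions have maximum entropy log₂(3) = 1.5850 bits
- The more "peaked" or concentrated a distribution, the lower its entropy

Entropies:
  H(A) = 1.4780 bits
  H(B) = 1.0377 bits
  H(C) = 1.5850 bits

Ranking: C > A > B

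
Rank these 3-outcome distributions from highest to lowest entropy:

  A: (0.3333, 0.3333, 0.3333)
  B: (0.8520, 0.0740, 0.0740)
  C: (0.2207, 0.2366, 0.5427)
A > C > B

Key insight: Entropy is maximized by uniform distributions and minimized by concentrated distributions.

- Uniform distributions have maximum entropy log₂(3) = 1.5850 bits
- The more "peaked" or concentrated a distribution, the lower its entropy

Entropies:
  H(A) = 1.5850 bits
  H(B) = 0.7528 bits
  H(C) = 1.4516 bits

Ranking: A > C > B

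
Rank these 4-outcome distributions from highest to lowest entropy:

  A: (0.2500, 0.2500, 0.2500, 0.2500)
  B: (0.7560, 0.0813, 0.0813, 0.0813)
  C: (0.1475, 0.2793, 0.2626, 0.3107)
A > C > B

Key insight: Entropy is maximized by uniform distributions and minimized by concentrated distributions.

- Uniform distributions have maximum entropy log₂(4) = 2.0000 bits
- The more "peaked" or concentrated a distribution, the lower its entropy

Entropies:
  H(A) = 2.0000 bits
  H(B) = 1.1884 bits
  H(C) = 1.9517 bits

Ranking: A > C > B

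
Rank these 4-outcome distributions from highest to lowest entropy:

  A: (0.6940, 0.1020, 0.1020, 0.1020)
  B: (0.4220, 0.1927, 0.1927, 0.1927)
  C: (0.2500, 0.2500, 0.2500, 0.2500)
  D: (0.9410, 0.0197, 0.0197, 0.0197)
C > B > A > D

Key insight: Entropy is maximized by uniform distributions and minimized by concentrated distributions.

Entropies:
  H(A) = 1.3735 bits
  H(B) = 1.8985 bits
  H(C) = 2.0000 bits
  H(D) = 0.4170 bits

Ranking: C > B > A > D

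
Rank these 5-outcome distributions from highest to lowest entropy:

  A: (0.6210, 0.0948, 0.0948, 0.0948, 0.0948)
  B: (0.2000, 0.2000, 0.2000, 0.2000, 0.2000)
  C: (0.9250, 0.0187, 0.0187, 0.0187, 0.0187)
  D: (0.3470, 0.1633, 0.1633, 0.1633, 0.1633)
B > D > A > C

Key insight: Entropy is maximized by uniform distributions and minimized by concentrated distributions.

Entropies:
  H(A) = 1.7153 bits
  H(B) = 2.3219 bits
  H(C) = 0.5343 bits
  H(D) = 2.2374 bits

Ranking: B > D > A > C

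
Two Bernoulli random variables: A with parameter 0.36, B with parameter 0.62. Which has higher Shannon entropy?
B

For binary distributions, entropy is maximized at p=0.5 and decreases as p moves toward 0 or 1.

H(A) = H(0.36) = 0.9427 bits
H(B) = H(0.62) = 0.9580 bits

Distribution B (p=0.62) is closer to uniform (p=0.5), so it has higher entropy.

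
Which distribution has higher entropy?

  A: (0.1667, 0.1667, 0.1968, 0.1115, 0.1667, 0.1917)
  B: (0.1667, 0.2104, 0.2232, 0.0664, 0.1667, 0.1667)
A

Both distributions are close to uniform, making this a harder comparison.

H(A) = 2.5637 bits
H(B) = 2.5084 bits

The distribution closer to uniform has higher entropy.
Answer: A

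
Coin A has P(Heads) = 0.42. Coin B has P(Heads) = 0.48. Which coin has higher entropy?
B

For binary distributions, entropy is maximized at p=0.5 and decreases as p moves toward 0 or 1.

H(A) = H(0.42) = 0.9815 bits
H(B) = H(0.48) = 0.9988 bits

Distribution B (p=0.48) is closer to uniform (p=0.5), so it has higher entropy.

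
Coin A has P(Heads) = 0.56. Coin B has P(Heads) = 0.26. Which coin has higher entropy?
A

For binary distributions, entropy is maximized at p=0.5 and decreases as p moves toward 0 or 1.

H(A) = H(0.56) = 0.9896 bits
H(B) = H(0.26) = 0.8267 bits

Distribution A (p=0.56) is closer to uniform (p=0.5), so it has higher entropy.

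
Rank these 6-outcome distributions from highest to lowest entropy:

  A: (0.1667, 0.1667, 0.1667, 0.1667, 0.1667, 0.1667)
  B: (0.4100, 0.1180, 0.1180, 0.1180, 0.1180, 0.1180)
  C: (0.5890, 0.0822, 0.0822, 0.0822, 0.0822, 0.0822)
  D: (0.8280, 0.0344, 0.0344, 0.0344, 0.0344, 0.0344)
A > B > C > D

Key insight: Entropy is maximized by uniform distributions and minimized by concentrated distributions.

Entropies:
  H(A) = 2.5850 bits
  H(B) = 2.3464 bits
  H(C) = 1.9313 bits
  H(D) = 1.0616 bits

Ranking: A > B > C > D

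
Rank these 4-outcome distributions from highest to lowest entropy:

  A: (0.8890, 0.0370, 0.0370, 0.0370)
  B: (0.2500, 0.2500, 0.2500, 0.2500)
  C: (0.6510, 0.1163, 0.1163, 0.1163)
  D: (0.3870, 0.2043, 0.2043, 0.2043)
B > D > C > A

Key insight: Entropy is maximized by uniform distributions and minimized by concentrated distributions.

Entropies:
  H(A) = 0.6789 bits
  H(B) = 2.0000 bits
  H(C) = 1.4863 bits
  H(D) = 1.9344 bits

Ranking: B > D > C > A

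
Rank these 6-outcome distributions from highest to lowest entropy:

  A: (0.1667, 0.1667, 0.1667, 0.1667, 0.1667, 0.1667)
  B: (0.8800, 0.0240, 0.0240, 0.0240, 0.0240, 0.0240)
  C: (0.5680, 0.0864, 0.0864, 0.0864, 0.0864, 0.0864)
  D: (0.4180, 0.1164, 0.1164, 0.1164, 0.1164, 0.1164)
A > D > C > B

Key insight: Entropy is maximized by uniform distributions and minimized by concentrated distributions.

Entropies:
  H(A) = 2.5850 bits
  H(B) = 0.8080 bits
  H(C) = 1.9897 bits
  H(D) = 2.3319 bits

Ranking: A > D > C > B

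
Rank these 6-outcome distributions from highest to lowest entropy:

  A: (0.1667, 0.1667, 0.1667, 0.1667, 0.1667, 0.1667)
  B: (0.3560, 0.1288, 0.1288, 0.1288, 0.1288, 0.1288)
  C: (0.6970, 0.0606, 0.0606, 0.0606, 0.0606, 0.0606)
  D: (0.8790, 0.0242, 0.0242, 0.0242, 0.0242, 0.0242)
A > B > C > D

Key insight: Entropy is maximized by uniform distributions and minimized by concentrated distributions.

Entropies:
  H(A) = 2.5850 bits
  H(B) = 2.4346 bits
  H(C) = 1.5885 bits
  H(D) = 0.8132 bits

Ranking: A > B > C > D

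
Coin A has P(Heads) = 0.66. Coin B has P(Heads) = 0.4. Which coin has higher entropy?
B

For binary distributions, entropy is maximized at p=0.5 and decreases as p moves toward 0 or 1.

H(A) = H(0.66) = 0.9248 bits
H(B) = H(0.4) = 0.9710 bits

Distribution B (p=0.4) is closer to uniform (p=0.5), so it has higher entropy.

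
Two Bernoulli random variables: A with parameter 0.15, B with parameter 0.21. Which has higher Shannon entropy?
B

For binary distributions, entropy is maximized at p=0.5 and decreases as p moves toward 0 or 1.

H(A) = H(0.15) = 0.6098 bits
H(B) = H(0.21) = 0.7415 bits

Distribution B (p=0.21) is closer to uniform (p=0.5), so it has higher entropy.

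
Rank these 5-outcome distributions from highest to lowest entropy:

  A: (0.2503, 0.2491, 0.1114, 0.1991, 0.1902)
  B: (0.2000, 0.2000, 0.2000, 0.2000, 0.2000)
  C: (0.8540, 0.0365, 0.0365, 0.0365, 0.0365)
B > A > C

Key insight: Entropy is maximized by uniform distributions and minimized by concentrated distributions.

- Uniform distributions have maximum entropy log₂(5) = 2.3219 bits
- The more "peaked" or concentrated a distribution, the lower its entropy

Entropies:
  H(A) = 2.2713 bits
  H(B) = 2.3219 bits
  H(C) = 0.8917 bits

Ranking: B > A > C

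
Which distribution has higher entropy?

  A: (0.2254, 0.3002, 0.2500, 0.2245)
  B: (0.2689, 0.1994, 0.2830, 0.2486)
A

Both distributions are close to uniform, making this a harder comparison.

H(A) = 1.9894 bits
H(B) = 1.9880 bits

The distribution closer to uniform has higher entropy.
Answer: A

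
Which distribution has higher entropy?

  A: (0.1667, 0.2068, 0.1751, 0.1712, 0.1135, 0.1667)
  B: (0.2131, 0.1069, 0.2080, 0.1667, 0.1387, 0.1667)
A

Both distributions are close to uniform, making this a harder comparison.

H(A) = 2.5643 bits
H(B) = 2.5482 bits

The distribution closer to uniform has higher entropy.
Answer: A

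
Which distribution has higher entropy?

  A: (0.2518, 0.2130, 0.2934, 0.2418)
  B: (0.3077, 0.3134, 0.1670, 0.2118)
A

Both distributions are close to uniform, making this a harder comparison.

H(A) = 1.9905 bits
H(B) = 1.9534 bits

The distribution closer to uniform has higher entropy.
Answer: A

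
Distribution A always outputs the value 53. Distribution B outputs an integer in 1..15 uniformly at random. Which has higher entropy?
B

A is deterministic, so H(A) = 0. B is uniform over 15 outcomes, so H(B) = log₂(15) = 3.907 bits. Any distribution with genuine randomness has higher entropy than a deterministic one.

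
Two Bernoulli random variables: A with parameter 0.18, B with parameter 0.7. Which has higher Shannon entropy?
B

For binary distributions, entropy is maximized at p=0.5 and decreases as p moves toward 0 or 1.

H(A) = H(0.18) = 0.6801 bits
H(B) = H(0.7) = 0.8813 bits

Distribution B (p=0.7) is closer to uniform (p=0.5), so it has higher entropy.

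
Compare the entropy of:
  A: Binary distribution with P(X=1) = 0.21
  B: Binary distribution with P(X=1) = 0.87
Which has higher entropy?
A

For binary distributions, entropy is maximized at p=0.5 and decreases as p moves toward 0 or 1.

H(A) = H(0.21) = 0.7415 bits
H(B) = H(0.87) = 0.5574 bits

Distribution A (p=0.21) is closer to uniform (p=0.5), so it has higher entropy.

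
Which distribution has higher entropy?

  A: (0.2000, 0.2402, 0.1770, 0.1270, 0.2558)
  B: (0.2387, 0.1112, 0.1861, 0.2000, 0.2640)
A

Both distributions are close to uniform, making this a harder comparison.

H(A) = 2.2821 bits
H(B) = 2.2688 bits

The distribution closer to uniform has higher entropy.
Answer: A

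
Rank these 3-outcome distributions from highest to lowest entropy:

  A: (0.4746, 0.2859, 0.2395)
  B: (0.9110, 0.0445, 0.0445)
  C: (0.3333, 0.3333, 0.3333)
C > A > B

Key insight: Entropy is maximized by uniform distributions and minimized by concentrated distributions.

- Uniform distributions have maximum entropy log₂(3) = 1.5850 bits
- The more "peaked" or concentrated a distribution, the lower its entropy

Entropies:
  H(A) = 1.5206 bits
  H(B) = 0.5221 bits
  H(C) = 1.5850 bits

Ranking: C > A > B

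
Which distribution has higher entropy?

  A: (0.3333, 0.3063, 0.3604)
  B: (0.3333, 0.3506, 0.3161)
B

Both distributions are close to uniform, making this a harder comparison.

H(A) = 1.5818 bits
H(B) = 1.5837 bits

The distribution closer to uniform has higher entropy.
Answer: B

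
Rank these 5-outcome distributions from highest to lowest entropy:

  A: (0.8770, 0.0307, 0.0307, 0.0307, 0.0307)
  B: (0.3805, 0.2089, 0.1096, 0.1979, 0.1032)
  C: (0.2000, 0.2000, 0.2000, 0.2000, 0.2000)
C > B > A

Key insight: Entropy is maximized by uniform distributions and minimized by concentrated distributions.

- Uniform distributions have maximum entropy log₂(5) = 2.3219 bits
- The more "peaked" or concentrated a distribution, the lower its entropy

Entropies:
  H(A) = 0.7839 bits
  H(B) = 2.1524 bits
  H(C) = 2.3219 bits

Ranking: C > B > A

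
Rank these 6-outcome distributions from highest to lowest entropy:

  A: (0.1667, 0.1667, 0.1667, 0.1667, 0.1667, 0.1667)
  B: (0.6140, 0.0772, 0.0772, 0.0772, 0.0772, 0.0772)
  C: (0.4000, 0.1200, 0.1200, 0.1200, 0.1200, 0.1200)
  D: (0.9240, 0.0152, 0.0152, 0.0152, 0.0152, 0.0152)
A > C > B > D

Key insight: Entropy is maximized by uniform distributions and minimized by concentrated distributions.

Entropies:
  H(A) = 2.5850 bits
  H(B) = 1.8584 bits
  H(C) = 2.3641 bits
  H(D) = 0.5644 bits

Ranking: A > C > B > D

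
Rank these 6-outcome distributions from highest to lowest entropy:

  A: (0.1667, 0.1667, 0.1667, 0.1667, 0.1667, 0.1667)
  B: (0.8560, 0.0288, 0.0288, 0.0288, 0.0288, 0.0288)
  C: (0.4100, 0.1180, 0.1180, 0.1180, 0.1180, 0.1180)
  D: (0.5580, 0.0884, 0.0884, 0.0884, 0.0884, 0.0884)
A > C > D > B

Key insight: Entropy is maximized by uniform distributions and minimized by concentrated distributions.

Entropies:
  H(A) = 2.5850 bits
  H(B) = 0.9290 bits
  H(C) = 2.3464 bits
  H(D) = 2.0166 bits

Ranking: A > C > D > B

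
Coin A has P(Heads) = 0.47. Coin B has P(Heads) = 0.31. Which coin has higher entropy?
A

For binary distributions, entropy is maximized at p=0.5 and decreases as p moves toward 0 or 1.

H(A) = H(0.47) = 0.9974 bits
H(B) = H(0.31) = 0.8932 bits

Distribution A (p=0.47) is closer to uniform (p=0.5), so it has higher entropy.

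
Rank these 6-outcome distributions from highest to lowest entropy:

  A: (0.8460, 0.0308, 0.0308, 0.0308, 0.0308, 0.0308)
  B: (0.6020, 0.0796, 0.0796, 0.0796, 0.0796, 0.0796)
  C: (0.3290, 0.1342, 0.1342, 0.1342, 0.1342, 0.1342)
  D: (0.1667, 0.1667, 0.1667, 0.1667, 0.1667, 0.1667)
D > C > B > A

Key insight: Entropy is maximized by uniform distributions and minimized by concentrated distributions.

Entropies:
  H(A) = 0.9773 bits
  H(B) = 1.8939 bits
  H(C) = 2.4719 bits
  H(D) = 2.5850 bits

Ranking: D > C > B > A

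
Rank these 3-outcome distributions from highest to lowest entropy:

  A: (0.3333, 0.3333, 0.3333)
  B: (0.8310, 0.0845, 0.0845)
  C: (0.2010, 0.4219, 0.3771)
A > C > B

Key insight: Entropy is maximized by uniform distributions and minimized by concentrated distributions.

- Uniform distributions have maximum entropy log₂(3) = 1.5850 bits
- The more "peaked" or concentrated a distribution, the lower its entropy

Entropies:
  H(A) = 1.5850 bits
  H(B) = 0.8244 bits
  H(C) = 1.5211 bits

Ranking: A > C > B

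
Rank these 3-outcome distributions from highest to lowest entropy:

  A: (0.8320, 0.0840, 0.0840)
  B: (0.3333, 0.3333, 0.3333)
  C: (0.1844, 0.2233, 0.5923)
B > C > A

Key insight: Entropy is maximized by uniform distributions and minimized by concentrated distributions.

- Uniform distributions have maximum entropy log₂(3) = 1.5850 bits
- The more "peaked" or concentrated a distribution, the lower its entropy

Entropies:
  H(A) = 0.8211 bits
  H(B) = 1.5850 bits
  H(C) = 1.3803 bits

Ranking: B > C > A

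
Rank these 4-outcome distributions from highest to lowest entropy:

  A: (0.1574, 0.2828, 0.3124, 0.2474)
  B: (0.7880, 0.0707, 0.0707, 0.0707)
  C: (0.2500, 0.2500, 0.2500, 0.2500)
C > A > B

Key insight: Entropy is maximized by uniform distributions and minimized by concentrated distributions.

- Uniform distributions have maximum entropy log₂(4) = 2.0000 bits
- The more "peaked" or concentrated a distribution, the lower its entropy

Entropies:
  H(A) = 1.9581 bits
  H(B) = 1.0813 bits
  H(C) = 2.0000 bits

Ranking: C > A > B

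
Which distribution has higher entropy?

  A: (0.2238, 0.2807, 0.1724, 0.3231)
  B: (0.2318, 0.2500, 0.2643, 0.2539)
B

Both distributions are close to uniform, making this a harder comparison.

H(A) = 1.9617 bits
H(B) = 1.9984 bits

The distribution closer to uniform has higher entropy.
Answer: B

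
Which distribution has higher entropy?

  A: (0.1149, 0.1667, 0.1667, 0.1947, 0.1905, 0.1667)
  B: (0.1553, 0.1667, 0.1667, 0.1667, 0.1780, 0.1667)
B

Both distributions are close to uniform, making this a harder comparison.

H(A) = 2.5664 bits
H(B) = 2.5838 bits

The distribution closer to uniform has higher entropy.
Answer: B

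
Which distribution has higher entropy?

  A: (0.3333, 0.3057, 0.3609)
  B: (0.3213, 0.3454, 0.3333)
B

Both distributions are close to uniform, making this a harder comparison.

H(A) = 1.5817 bits
H(B) = 1.5843 bits

The distribution closer to uniform has higher entropy.
Answer: B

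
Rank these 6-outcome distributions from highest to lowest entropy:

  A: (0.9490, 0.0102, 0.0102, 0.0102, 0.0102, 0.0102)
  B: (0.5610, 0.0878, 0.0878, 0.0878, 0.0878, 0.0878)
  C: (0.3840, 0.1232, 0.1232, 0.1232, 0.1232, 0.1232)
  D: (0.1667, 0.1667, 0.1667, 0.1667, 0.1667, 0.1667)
D > C > B > A

Key insight: Entropy is maximized by uniform distributions and minimized by concentrated distributions.

Entropies:
  H(A) = 0.4090 bits
  H(B) = 2.0086 bits
  H(C) = 2.3911 bits
  H(D) = 2.5850 bits

Ranking: D > C > B > A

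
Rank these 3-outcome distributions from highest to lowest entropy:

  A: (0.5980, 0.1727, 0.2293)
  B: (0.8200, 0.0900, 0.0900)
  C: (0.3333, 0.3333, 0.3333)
C > A > B

Key insight: Entropy is maximized by uniform distributions and minimized by concentrated distributions.

- Uniform distributions have maximum entropy log₂(3) = 1.5850 bits
- The more "peaked" or concentrated a distribution, the lower its entropy

Entropies:
  H(A) = 1.3684 bits
  H(B) = 0.8601 bits
  H(C) = 1.5850 bits

Ranking: C > A > B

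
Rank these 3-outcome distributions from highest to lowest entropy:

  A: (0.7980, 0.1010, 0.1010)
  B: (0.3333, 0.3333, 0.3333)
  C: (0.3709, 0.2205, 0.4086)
B > C > A

Key insight: Entropy is maximized by uniform distributions and minimized by concentrated distributions.

- Uniform distributions have maximum entropy log₂(3) = 1.5850 bits
- The more "peaked" or concentrated a distribution, the lower its entropy

Entropies:
  H(A) = 0.9279 bits
  H(B) = 1.5850 bits
  H(C) = 1.5393 bits

Ranking: B > C > A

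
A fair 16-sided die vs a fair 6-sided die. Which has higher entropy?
16-sided die

Both are uniform distributions; for uniform over n outcomes, H = log₂(n). H(16-sided) = log₂(16) = 4.000 bits and H(6-sided) = log₂(6) = 2.585 bits. More outcomes in a uniform distribution means higher entropy.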